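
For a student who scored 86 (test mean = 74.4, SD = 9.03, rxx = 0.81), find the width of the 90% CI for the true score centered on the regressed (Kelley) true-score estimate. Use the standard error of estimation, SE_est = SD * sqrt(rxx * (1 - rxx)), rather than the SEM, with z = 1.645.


True score estimate = 0.81*86 + 0.19*74.4 = 83.796
SE_est = SD * sqrt(rxx * (1 - rxx)) = 9.03 * sqrt(0.81 * 0.19) = 9.03 * sqrt(0.1539) = 3.542477
CI = T_est +/- z * SE_est, so width = 2 * z * SE_est = 2 * 1.645 * 3.542477
Width = 11.6547

11.6547


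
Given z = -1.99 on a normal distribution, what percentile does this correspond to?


CDF(z) = 0.5 * (1 + erf(z/sqrt(2)))
erf(-1.4071) = -0.9534
CDF = 0.0233
Percentile rank = 0.0233 * 100 = 2.33

2.33


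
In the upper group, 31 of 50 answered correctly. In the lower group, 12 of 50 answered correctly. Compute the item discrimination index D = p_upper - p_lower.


p_upper = 31/50 = 0.62
p_lower = 12/50 = 0.24
D = 0.62 - 0.24 = 0.38

0.38


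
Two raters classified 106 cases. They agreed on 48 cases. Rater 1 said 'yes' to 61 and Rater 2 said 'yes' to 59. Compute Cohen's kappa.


P_o = 48/106 = 0.45283
P_e = (61*59 + 45*47) / 11236 = 0.508544
kappa = (P_o - P_e) / (1 - P_e)
kappa = (0.45283 - 0.508544) / (1 - 0.508544)
kappa = -0.1134

-0.1134


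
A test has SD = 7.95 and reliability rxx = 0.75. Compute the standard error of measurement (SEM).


SEM = SD * sqrt(1 - rxx)
SEM = 7.95 * sqrt(1 - 0.75)
SEM = 7.95 * sqrt(0.25) = 7.95 * 0.5
SEM = 3.975

3.975


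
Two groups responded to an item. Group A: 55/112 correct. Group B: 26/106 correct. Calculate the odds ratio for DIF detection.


Odds_A = 55/57 = 0.9649
Odds_B = 26/80 = 0.325
OR = Odds_A / Odds_B = 0.9649 / 0.325
Exactly, OR = (55 * 80) / (57 * 26) = 4400 / 1482
OR = 2.969

2.969


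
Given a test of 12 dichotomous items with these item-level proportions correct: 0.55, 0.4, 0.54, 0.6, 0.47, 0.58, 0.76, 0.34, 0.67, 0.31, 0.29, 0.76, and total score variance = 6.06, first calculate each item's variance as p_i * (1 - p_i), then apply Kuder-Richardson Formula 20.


For each item, compute p_i * q_i:
  Item 1: 0.55 * 0.45 = 0.2475
  Item 2: 0.4 * 0.6 = 0.24
  Item 3: 0.54 * 0.46 = 0.2484
  Item 4: 0.6 * 0.4 = 0.24
  Item 5: 0.47 * 0.53 = 0.2491
  Item 6: 0.58 * 0.42 = 0.2436
  Item 7: 0.76 * 0.24 = 0.1824
  Item 8: 0.34 * 0.66 = 0.2244
  Item 9: 0.67 * 0.33 = 0.2211
  Item 10: 0.31 * 0.69 = 0.2139
  Item 11: 0.29 * 0.71 = 0.2059
  Item 12: 0.76 * 0.24 = 0.1824
Sum(p_i * q_i) = 0.2475 + 0.24 + 0.2484 + 0.24 + 0.2491 + 0.2436 + 0.1824 + 0.2244 + 0.2211 + 0.2139 + 0.2059 + 0.1824 = 2.6987
KR-20 = (k/(k-1)) * (1 - Sum(p_i*q_i) / Var_total)
= (12/11) * (1 - 2.6987/6.06)
= 1.0909 * 0.5547
KR-20 = 0.6051

0.6051


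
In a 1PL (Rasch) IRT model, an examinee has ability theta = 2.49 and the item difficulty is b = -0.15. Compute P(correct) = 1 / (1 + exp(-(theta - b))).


theta - b = 2.49 - -0.15 = 2.64
exp(-(theta - b)) = exp(-2.64) = 0.0714
P = 1 / (1 + 0.0714)
P = 0.9334

0.9334


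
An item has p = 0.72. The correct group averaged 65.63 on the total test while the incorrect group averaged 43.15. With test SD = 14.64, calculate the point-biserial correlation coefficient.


q = 1 - p = 0.28
rpb = ((M1 - M0) / SD) * sqrt(p * q)
rpb = ((65.63 - 43.15) / 14.64) * sqrt(0.72 * 0.28)
rpb = 0.6894

0.6894


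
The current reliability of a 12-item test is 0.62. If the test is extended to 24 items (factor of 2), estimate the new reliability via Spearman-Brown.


r_new = (n * rxx) / (1 + (n-1) * rxx)
r_new = (2 * 0.62) / (1 + 1 * 0.62)
r_new = 1.24 / 1.62
r_new = 0.7654

0.7654


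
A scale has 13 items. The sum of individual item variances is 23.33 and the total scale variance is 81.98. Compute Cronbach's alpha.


alpha = (k/(k-1)) * (1 - sum(si^2)/s_total^2)
= (13/12) * (1 - 23.33/81.98)
alpha = 0.775

0.775


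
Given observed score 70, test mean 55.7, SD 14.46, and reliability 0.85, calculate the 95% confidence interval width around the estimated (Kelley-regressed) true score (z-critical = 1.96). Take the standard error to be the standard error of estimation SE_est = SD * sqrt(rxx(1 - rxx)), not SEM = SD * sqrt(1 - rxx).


True score estimate = 0.85*70 + 0.15*55.7 = 67.855
SE_est = SD * sqrt(rxx * (1 - rxx)) = 14.46 * sqrt(0.85 * 0.15) = 14.46 * sqrt(0.1275) = 5.163253
CI = T_est +/- z * SE_est, so width = 2 * z * SE_est = 2 * 1.96 * 5.163253
Width = 20.24

20.24


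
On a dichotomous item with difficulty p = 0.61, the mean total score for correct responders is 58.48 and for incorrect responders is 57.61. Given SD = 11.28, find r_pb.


q = 1 - p = 0.39
rpb = ((M1 - M0) / SD) * sqrt(p * q)
rpb = ((58.48 - 57.61) / 11.28) * sqrt(0.61 * 0.39)
rpb = 0.0376

0.0376


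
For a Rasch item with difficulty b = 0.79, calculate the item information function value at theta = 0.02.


P = 1/(1+exp(-(0.02-0.79))) = 0.3165
I = P*(1-P) = 0.3165 * 0.6835
I = 0.2163

0.2163


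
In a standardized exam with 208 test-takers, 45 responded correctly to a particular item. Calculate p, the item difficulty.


Item difficulty p = number correct / total examinees
p = 45 / 208
p = 0.2163

0.2163


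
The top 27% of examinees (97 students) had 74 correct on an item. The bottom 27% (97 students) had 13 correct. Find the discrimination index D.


p_upper = 74/97 = 0.7629
p_lower = 13/97 = 0.134
D = 0.7629 - 0.134 = 0.6289

0.6289


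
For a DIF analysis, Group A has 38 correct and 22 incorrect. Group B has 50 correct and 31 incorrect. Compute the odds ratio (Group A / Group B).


Odds_A = 38/22 = 1.7273
Odds_B = 50/31 = 1.6129
OR = Odds_A / Odds_B = 1.7273 / 1.6129
Exactly, OR = (38 * 31) / (22 * 50) = 1178 / 1100
OR = 1.0709

1.0709


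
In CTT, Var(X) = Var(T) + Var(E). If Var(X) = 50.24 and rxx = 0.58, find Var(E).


var_true = rxx * var_obs = 0.58 * 50.24 = 29.1392
var_error = var_obs - var_true
var_error = 50.24 - 29.1392
var_error = 21.1008

21.1008


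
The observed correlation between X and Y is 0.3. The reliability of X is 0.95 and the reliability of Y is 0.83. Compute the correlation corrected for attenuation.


r_corrected = rxy / sqrt(rxx * ryy)
= 0.3 / sqrt(0.95 * 0.83)
= 0.3 / sqrt(0.7885)
= 0.3 / 0.887975
r_corrected = 0.3378

0.3378


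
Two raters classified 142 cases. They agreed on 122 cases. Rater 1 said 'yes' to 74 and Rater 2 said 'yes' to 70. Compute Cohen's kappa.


P_o = 122/142 = 0.859155
P_e = (74*70 + 68*72) / 20164 = 0.499702
kappa = (P_o - P_e) / (1 - P_e)
kappa = (0.859155 - 0.499702) / (1 - 0.499702)
kappa = 0.7185

0.7185


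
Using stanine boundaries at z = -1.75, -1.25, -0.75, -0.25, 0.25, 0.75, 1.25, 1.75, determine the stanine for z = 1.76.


Stanine boundaries: [-1.75, -1.25, -0.75, -0.25, 0.25, 0.75, 1.25, 1.75]
z = 1.76
Check each boundary:
  z >= -1.75 -> could be stanine 2
  z >= -1.25 -> could be stanine 3
  z >= -0.75 -> could be stanine 4
  z >= -0.25 -> could be stanine 5
  z >= 0.25 -> could be stanine 6
  z >= 0.75 -> could be stanine 7
  z >= 1.25 -> could be stanine 8
  z >= 1.75 -> could be stanine 9
Highest qualifying boundary gives stanine = 9

9


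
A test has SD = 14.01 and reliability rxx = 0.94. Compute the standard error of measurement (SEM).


SEM = SD * sqrt(1 - rxx)
SEM = 14.01 * sqrt(1 - 0.94)
SEM = 14.01 * sqrt(0.06) = 14.01 * 0.244949
SEM = 3.4317

3.4317


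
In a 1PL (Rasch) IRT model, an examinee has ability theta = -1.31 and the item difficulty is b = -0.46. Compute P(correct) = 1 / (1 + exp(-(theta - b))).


theta - b = -1.31 - -0.46 = -0.85
exp(-(theta - b)) = exp(0.85) = 2.3396
P = 1 / (1 + 2.3396)
P = 0.2994

0.2994


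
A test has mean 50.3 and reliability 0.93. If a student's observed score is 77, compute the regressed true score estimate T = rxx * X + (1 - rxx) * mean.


T_est = rxx * X + (1 - rxx) * mean
T_est = 0.93 * 77 + 0.07 * 50.3
T_est = 71.61 + 3.521
T_est = 75.131

75.131


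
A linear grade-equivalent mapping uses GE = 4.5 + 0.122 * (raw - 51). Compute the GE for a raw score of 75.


raw - median = 75 - 51 = 24
slope * diff = 0.122 * 24 = 2.928
GE = 4.5 + 2.928
GE = 7.428

7.428


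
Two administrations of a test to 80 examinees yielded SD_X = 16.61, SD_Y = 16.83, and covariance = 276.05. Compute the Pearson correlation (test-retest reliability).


r = cov(X,Y) / (SD_X * SD_Y)
r = 276.05 / (16.61 * 16.83)
r = 276.05 / 279.5463
r = 0.9875

0.9875


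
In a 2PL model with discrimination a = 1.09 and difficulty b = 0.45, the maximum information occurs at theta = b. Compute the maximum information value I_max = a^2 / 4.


For 2PL, max info at theta = b = 0.45
I_max = a^2 / 4 = 1.09^2 / 4
= 1.1881 / 4
I_max = 0.297

0.297


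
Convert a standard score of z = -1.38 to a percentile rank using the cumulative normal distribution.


CDF(z) = 0.5 * (1 + erf(z/sqrt(2)))
erf(-0.9758) = -0.8324
CDF = 0.0838
Percentile rank = 0.0838 * 100 = 8.38

8.38


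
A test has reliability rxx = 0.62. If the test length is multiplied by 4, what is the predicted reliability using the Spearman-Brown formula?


r_new = (n * rxx) / (1 + (n-1) * rxx)
r_new = (4 * 0.62) / (1 + 3 * 0.62)
r_new = 2.48 / 2.86
r_new = 0.8671

0.8671


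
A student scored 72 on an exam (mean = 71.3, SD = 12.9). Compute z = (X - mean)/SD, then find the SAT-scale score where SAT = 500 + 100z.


z = (X - mean) / SD = (72 - 71.3) / 12.9
z = 0.7 / 12.9
z = 0.0543
SAT-scale = SAT = 500 + 100z
Carry z at full precision (z = 0.7 / 12.9) into the conversion:
SAT-scale = 500 + 100 * (0.7 / 12.9) = 500 + 70 / 12.9
SAT-scale = 500 + 5.4264
SAT-scale = 505.4264

505.4264


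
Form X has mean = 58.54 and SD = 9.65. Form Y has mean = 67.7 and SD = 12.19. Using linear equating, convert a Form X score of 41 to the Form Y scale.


slope = SD_Y / SD_X = 12.19 / 9.65 ~ 1.2632
intercept = mean_Y - slope * mean_X = 67.7 - (12.19 / 9.65) * 58.54 ~ -6.2485
Y = slope * X + intercept. To avoid rounding drift from the rounded slope/intercept, evaluate the equivalent form Y = mean_Y + SD_Y * (X - mean_X) / SD_X at full precision:
Y = 67.7 + 12.19 * (41 - 58.54) / 9.65
Y = 67.7 - 12.19 * 17.54 / 9.65
Y = 67.7 - 213.8126 / 9.65
Y = 67.7 - 22.1567
Y = 45.5433

45.5433


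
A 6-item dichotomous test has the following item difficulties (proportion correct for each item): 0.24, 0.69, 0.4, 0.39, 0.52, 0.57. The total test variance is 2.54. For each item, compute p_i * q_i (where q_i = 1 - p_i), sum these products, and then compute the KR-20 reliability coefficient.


For each item, compute p_i * q_i:
  Item 1: 0.24 * 0.76 = 0.1824
  Item 2: 0.69 * 0.31 = 0.2139
  Item 3: 0.4 * 0.6 = 0.24
  Item 4: 0.39 * 0.61 = 0.2379
  Item 5: 0.52 * 0.48 = 0.2496
  Item 6: 0.57 * 0.43 = 0.2451
Sum(p_i * q_i) = 0.1824 + 0.2139 + 0.24 + 0.2379 + 0.2496 + 0.2451 = 1.3689
KR-20 = (k/(k-1)) * (1 - Sum(p_i*q_i) / Var_total)
= (6/5) * (1 - 1.3689/2.54)
= 1.2 * 0.4611
KR-20 = 0.5533

0.5533


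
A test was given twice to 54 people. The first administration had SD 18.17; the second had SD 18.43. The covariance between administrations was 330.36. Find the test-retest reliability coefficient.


r = cov(X,Y) / (SD_X * SD_Y)
r = 330.36 / (18.17 * 18.43)
r = 330.36 / 334.8731
r = 0.9865

0.9865


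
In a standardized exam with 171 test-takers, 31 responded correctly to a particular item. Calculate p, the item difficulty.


Item difficulty p = number correct / total examinees
p = 31 / 171
p = 0.1813

0.1813


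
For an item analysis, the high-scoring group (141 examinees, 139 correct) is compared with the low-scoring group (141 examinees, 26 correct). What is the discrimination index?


p_upper = 139/141 = 0.9858
p_lower = 26/141 = 0.1844
D = 0.9858 - 0.1844 = 0.8014

0.8014


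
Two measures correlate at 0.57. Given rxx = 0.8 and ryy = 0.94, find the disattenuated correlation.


r_corrected = rxy / sqrt(rxx * ryy)
= 0.57 / sqrt(0.8 * 0.94)
= 0.57 / sqrt(0.752)
= 0.57 / 0.867179
r_corrected = 0.6573

0.6573


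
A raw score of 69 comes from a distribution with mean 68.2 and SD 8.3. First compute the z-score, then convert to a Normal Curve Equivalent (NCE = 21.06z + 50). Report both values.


z = (X - mean) / SD = (69 - 68.2) / 8.3
z = 0.8 / 8.3
z = 0.0964
NCE = NCE = 21.06z + 50
Carry z at full precision (z = 0.8 / 8.3) into the conversion:
NCE = 21.06 * (0.8 / 8.3) + 50 = 16.848 / 8.3 + 50
NCE = 2.0299 + 50
NCE = 52.0299

52.0299


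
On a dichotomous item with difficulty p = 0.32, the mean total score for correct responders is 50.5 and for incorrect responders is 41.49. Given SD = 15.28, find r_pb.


q = 1 - p = 0.68
rpb = ((M1 - M0) / SD) * sqrt(p * q)
rpb = ((50.5 - 41.49) / 15.28) * sqrt(0.32 * 0.68)
rpb = 0.2751

0.2751


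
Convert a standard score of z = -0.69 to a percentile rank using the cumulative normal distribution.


CDF(z) = 0.5 * (1 + erf(z/sqrt(2)))
erf(-0.4879) = -0.5098
CDF = 0.2451
Percentile rank = 0.2451 * 100 = 24.51

24.51


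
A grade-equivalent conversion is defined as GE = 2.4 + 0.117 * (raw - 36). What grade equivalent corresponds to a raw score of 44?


raw - median = 44 - 36 = 8
slope * diff = 0.117 * 8 = 0.936
GE = 2.4 + 0.936
GE = 3.336

3.336


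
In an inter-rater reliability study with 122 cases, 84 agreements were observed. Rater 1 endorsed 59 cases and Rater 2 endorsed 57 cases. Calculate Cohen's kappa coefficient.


P_o = 84/122 = 0.688525
P_e = (59*57 + 63*65) / 14884 = 0.501075
kappa = (P_o - P_e) / (1 - P_e)
kappa = (0.688525 - 0.501075) / (1 - 0.501075)
kappa = 0.3757

0.3757


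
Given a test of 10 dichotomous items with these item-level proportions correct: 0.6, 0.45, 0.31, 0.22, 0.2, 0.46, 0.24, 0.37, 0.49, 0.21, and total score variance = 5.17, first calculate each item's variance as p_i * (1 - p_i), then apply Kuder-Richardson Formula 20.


For each item, compute p_i * q_i:
  Item 1: 0.6 * 0.4 = 0.24
  Item 2: 0.45 * 0.55 = 0.2475
  Item 3: 0.31 * 0.69 = 0.2139
  Item 4: 0.22 * 0.78 = 0.1716
  Item 5: 0.2 * 0.8 = 0.16
  Item 6: 0.46 * 0.54 = 0.2484
  Item 7: 0.24 * 0.76 = 0.1824
  Item 8: 0.37 * 0.63 = 0.2331
  Item 9: 0.49 * 0.51 = 0.2499
  Item 10: 0.21 * 0.79 = 0.1659
Sum(p_i * q_i) = 0.24 + 0.2475 + 0.2139 + 0.1716 + 0.16 + 0.2484 + 0.1824 + 0.2331 + 0.2499 + 0.1659 = 2.1127
KR-20 = (k/(k-1)) * (1 - Sum(p_i*q_i) / Var_total)
= (10/9) * (1 - 2.1127/5.17)
= 1.1111 * 0.5914
KR-20 = 0.6571

0.6571


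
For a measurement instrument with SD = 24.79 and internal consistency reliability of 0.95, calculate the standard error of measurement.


SEM = SD * sqrt(1 - rxx)
SEM = 24.79 * sqrt(1 - 0.95)
SEM = 24.79 * sqrt(0.05) = 24.79 * 0.223607
SEM = 5.5432

5.5432


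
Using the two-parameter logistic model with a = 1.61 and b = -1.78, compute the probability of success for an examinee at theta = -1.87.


a*(theta - b) = 1.61 * (-1.87 - -1.78) = -0.1449
exp(--0.1449) = 1.1559
P = 1 / (1 + 1.1559)
P = 0.4638

0.4638


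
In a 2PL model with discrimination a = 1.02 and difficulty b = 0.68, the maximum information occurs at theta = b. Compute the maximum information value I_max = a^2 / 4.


For 2PL, max info at theta = b = 0.68
I_max = a^2 / 4 = 1.02^2 / 4
= 1.0404 / 4
I_max = 0.2601

0.2601


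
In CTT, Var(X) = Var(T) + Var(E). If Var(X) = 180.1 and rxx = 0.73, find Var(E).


var_true = rxx * var_obs = 0.73 * 180.1 = 131.473
var_error = var_obs - var_true
var_error = 180.1 - 131.473
var_error = 48.627

48.627


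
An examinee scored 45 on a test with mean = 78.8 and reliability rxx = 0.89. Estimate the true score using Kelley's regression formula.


T_est = rxx * X + (1 - rxx) * mean
T_est = 0.89 * 45 + 0.11 * 78.8
T_est = 40.05 + 8.668
T_est = 48.718

48.718


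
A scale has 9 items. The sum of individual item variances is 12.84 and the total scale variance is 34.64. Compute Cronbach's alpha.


alpha = (k/(k-1)) * (1 - sum(si^2)/s_total^2)
= (9/8) * (1 - 12.84/34.64)
alpha = 0.708

0.708


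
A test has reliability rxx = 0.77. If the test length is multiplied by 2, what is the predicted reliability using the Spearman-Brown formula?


r_new = (n * rxx) / (1 + (n-1) * rxx)
r_new = (2 * 0.77) / (1 + 1 * 0.77)
r_new = 1.54 / 1.77
r_new = 0.8701

0.8701


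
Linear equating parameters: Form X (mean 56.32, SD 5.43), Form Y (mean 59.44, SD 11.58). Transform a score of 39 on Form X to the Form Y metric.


slope = SD_Y / SD_X = 11.58 / 5.43 ~ 2.1326
intercept = mean_Y - slope * mean_X = 59.44 - (11.58 / 5.43) * 56.32 ~ -60.6678
Y = slope * X + intercept. To avoid rounding drift from the rounded slope/intercept, evaluate the equivalent form Y = mean_Y + SD_Y * (X - mean_X) / SD_X at full precision:
Y = 59.44 + 11.58 * (39 - 56.32) / 5.43
Y = 59.44 - 11.58 * 17.32 / 5.43
Y = 59.44 - 200.5656 / 5.43
Y = 59.44 - 36.9366
Y = 22.5034

22.5034


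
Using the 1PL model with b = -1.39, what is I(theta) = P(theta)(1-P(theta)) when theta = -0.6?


P = 1/(1+exp(-(-0.6--1.39))) = 0.6878
I = P*(1-P) = 0.6878 * 0.3122
I = 0.2147

0.2147


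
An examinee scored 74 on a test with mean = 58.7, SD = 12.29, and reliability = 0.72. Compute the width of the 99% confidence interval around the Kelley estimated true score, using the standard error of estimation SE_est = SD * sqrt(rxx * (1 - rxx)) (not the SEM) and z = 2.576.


True score estimate = 0.72*74 + 0.28*58.7 = 69.716
SE_est = SD * sqrt(rxx * (1 - rxx)) = 12.29 * sqrt(0.72 * 0.28) = 12.29 * sqrt(0.2016) = 5.518196
CI = T_est +/- z * SE_est, so width = 2 * z * SE_est = 2 * 2.576 * 5.518196
Width = 28.4297

28.4297


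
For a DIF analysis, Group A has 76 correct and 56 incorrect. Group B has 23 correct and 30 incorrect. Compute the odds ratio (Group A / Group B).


Odds_A = 76/56 = 1.3571
Odds_B = 23/30 = 0.7667
OR = Odds_A / Odds_B = 1.3571 / 0.7667
Exactly, OR = (76 * 30) / (56 * 23) = 2280 / 1288
OR = 1.7702

1.7702


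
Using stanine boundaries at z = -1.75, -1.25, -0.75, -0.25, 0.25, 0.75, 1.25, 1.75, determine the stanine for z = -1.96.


Stanine boundaries: [-1.75, -1.25, -0.75, -0.25, 0.25, 0.75, 1.25, 1.75]
z = -1.96
Check each boundary:
  z < -1.75
  z < -1.25
  z < -0.75
  z < -0.25
  z < 0.25
  z < 0.75
  z < 1.25
  z < 1.75
Highest qualifying boundary gives stanine = 1

1


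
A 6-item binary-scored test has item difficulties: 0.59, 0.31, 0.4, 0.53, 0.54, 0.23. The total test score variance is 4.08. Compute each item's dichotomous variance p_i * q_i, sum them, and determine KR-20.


For each item, compute p_i * q_i:
  Item 1: 0.59 * 0.41 = 0.2419
  Item 2: 0.31 * 0.69 = 0.2139
  Item 3: 0.4 * 0.6 = 0.24
  Item 4: 0.53 * 0.47 = 0.2491
  Item 5: 0.54 * 0.46 = 0.2484
  Item 6: 0.23 * 0.77 = 0.1771
Sum(p_i * q_i) = 0.2419 + 0.2139 + 0.24 + 0.2491 + 0.2484 + 0.1771 = 1.3704
KR-20 = (k/(k-1)) * (1 - Sum(p_i*q_i) / Var_total)
= (6/5) * (1 - 1.3704/4.08)
= 1.2 * 0.6641
KR-20 = 0.7969

0.7969


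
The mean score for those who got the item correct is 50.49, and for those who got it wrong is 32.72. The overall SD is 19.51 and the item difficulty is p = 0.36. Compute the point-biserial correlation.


q = 1 - p = 0.64
rpb = ((M1 - M0) / SD) * sqrt(p * q)
rpb = ((50.49 - 32.72) / 19.51) * sqrt(0.36 * 0.64)
rpb = 0.4372

0.4372


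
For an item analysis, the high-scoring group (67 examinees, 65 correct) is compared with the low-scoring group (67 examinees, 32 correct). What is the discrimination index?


p_upper = 65/67 = 0.9701
p_lower = 32/67 = 0.4776
D = 0.9701 - 0.4776 = 0.4925

0.4925


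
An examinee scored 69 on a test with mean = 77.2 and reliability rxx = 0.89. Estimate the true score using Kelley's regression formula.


T_est = rxx * X + (1 - rxx) * mean
T_est = 0.89 * 69 + 0.11 * 77.2
T_est = 61.41 + 8.492
T_est = 69.902

69.902


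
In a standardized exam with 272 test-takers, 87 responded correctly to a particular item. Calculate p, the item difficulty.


Item difficulty p = number correct / total examinees
p = 87 / 272
p = 0.3199

0.3199


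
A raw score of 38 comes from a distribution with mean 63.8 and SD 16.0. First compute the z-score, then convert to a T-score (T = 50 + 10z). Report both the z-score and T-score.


z = (X - mean) / SD = (38 - 63.8) / 16.0
z = -25.8 / 16.0
z = -1.6125
T-score = T = 50 + 10z
Carry z at full precision (z = -25.8 / 16.0) into the conversion:
T-score = 50 + 10 * (-25.8 / 16.0) = 50 + -258 / 16.0
T-score = 50 + -16.125
T-score = 33.875

33.875


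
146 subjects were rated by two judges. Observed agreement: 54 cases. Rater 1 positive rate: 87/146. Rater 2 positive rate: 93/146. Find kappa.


P_o = 54/146 = 0.369863
P_e = (87*93 + 59*53) / 21316 = 0.526271
kappa = (P_o - P_e) / (1 - P_e)
kappa = (0.369863 - 0.526271) / (1 - 0.526271)
kappa = -0.3302

-0.3302


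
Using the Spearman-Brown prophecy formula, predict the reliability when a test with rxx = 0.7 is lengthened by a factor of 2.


r_new = (n * rxx) / (1 + (n-1) * rxx)
r_new = (2 * 0.7) / (1 + 1 * 0.7)
r_new = 1.4 / 1.7
r_new = 0.8235

0.8235


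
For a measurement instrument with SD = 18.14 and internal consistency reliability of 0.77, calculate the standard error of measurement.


SEM = SD * sqrt(1 - rxx)
SEM = 18.14 * sqrt(1 - 0.77)
SEM = 18.14 * sqrt(0.23) = 18.14 * 0.479583
SEM = 8.6996

8.6996


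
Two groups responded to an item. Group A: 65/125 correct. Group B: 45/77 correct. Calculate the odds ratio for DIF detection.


Odds_A = 65/60 = 1.0833
Odds_B = 45/32 = 1.4062
OR = Odds_A / Odds_B = 1.0833 / 1.4062
Exactly, OR = (65 * 32) / (60 * 45) = 2080 / 2700
OR = 0.7704

0.7704


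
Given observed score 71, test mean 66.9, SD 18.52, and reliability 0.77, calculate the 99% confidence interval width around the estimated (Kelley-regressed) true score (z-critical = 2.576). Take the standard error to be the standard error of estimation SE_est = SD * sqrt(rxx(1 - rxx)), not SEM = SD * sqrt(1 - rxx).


True score estimate = 0.77*71 + 0.23*66.9 = 70.057
SE_est = SD * sqrt(rxx * (1 - rxx)) = 18.52 * sqrt(0.77 * 0.23) = 18.52 * sqrt(0.1771) = 7.793818
CI = T_est +/- z * SE_est, so width = 2 * z * SE_est = 2 * 2.576 * 7.793818
Width = 40.1538

40.1538


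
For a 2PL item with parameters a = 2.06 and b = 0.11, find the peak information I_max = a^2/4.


For 2PL, max info at theta = b = 0.11
I_max = a^2 / 4 = 2.06^2 / 4
= 4.2436 / 4
I_max = 1.0609

1.0609


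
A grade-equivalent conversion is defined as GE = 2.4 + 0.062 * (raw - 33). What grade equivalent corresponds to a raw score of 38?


raw - median = 38 - 33 = 5
slope * diff = 0.062 * 5 = 0.31
GE = 2.4 + 0.31
GE = 2.71

2.71


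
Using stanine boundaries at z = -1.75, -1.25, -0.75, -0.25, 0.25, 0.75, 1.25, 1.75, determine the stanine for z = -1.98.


Stanine boundaries: [-1.75, -1.25, -0.75, -0.25, 0.25, 0.75, 1.25, 1.75]
z = -1.98
Check each boundary:
  z < -1.75
  z < -1.25
  z < -0.75
  z < -0.25
  z < 0.25
  z < 0.75
  z < 1.25
  z < 1.75
Highest qualifying boundary gives stanine = 1

1


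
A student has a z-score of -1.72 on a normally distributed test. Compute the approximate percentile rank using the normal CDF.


CDF(z) = 0.5 * (1 + erf(z/sqrt(2)))
erf(-1.2162) = -0.9146
CDF = 0.0427
Percentile rank = 0.0427 * 100 = 4.27

4.27


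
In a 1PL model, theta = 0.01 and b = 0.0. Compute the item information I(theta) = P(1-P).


P = 1/(1+exp(-(0.01-0.0))) = 0.5025
I = P*(1-P) = 0.5025 * 0.4975
I = 0.25

0.25


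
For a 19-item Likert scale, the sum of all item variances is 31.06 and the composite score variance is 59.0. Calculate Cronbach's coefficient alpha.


alpha = (k/(k-1)) * (1 - sum(si^2)/s_total^2)
= (19/18) * (1 - 31.06/59.0)
alpha = 0.4999

0.4999


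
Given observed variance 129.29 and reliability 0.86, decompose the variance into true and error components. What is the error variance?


var_true = rxx * var_obs = 0.86 * 129.29 = 111.1894
var_error = var_obs - var_true
var_error = 129.29 - 111.1894
var_error = 18.1006

18.1006


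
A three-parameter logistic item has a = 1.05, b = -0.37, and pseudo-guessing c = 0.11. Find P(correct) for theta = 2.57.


logit = 1.05*(2.57 - -0.37) = 3.087
P* = 1/(1 + exp(-3.087)) = 0.9564
P = 0.11 + (1 - 0.11) * 0.9564
P = 0.9612

0.9612


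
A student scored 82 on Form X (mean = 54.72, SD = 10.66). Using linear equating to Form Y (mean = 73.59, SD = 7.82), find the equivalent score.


slope = SD_Y / SD_X = 7.82 / 10.66 ~ 0.7336
intercept = mean_Y - slope * mean_X = 73.59 - (7.82 / 10.66) * 54.72 ~ 33.4483
Y = slope * X + intercept. To avoid rounding drift from the rounded slope/intercept, evaluate the equivalent form Y = mean_Y + SD_Y * (X - mean_X) / SD_X at full precision:
Y = 73.59 + 7.82 * (82 - 54.72) / 10.66
Y = 73.59 + 7.82 * 27.28 / 10.66
Y = 73.59 + 213.3296 / 10.66
Y = 73.59 + 20.0122
Y = 93.6022

93.6022


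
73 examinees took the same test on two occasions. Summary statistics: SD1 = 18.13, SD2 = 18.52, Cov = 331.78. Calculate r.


r = cov(X,Y) / (SD_X * SD_Y)
r = 331.78 / (18.13 * 18.52)
r = 331.78 / 335.7676
r = 0.9881

0.9881


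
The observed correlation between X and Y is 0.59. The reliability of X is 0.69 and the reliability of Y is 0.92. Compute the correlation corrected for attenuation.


r_corrected = rxy / sqrt(rxx * ryy)
= 0.59 / sqrt(0.69 * 0.92)
= 0.59 / sqrt(0.6348)
= 0.59 / 0.796743
r_corrected = 0.7405

0.7405


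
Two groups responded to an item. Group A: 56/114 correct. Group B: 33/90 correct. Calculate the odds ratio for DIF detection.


Odds_A = 56/58 = 0.9655
Odds_B = 33/57 = 0.5789
OR = Odds_A / Odds_B = 0.9655 / 0.5789
Exactly, OR = (56 * 57) / (58 * 33) = 3192 / 1914
OR = 1.6677

1.6677


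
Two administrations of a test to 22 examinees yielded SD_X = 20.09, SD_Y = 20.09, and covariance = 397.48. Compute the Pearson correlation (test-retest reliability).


r = cov(X,Y) / (SD_X * SD_Y)
r = 397.48 / (20.09 * 20.09)
r = 397.48 / 403.6081
r = 0.9848

0.9848


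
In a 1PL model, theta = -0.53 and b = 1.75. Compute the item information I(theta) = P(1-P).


P = 1/(1+exp(-(-0.53-1.75))) = 0.0928
I = P*(1-P) = 0.0928 * 0.9072
I = 0.0842

0.0842


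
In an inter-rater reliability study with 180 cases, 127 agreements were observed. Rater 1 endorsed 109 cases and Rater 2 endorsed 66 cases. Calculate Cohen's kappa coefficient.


P_o = 127/180 = 0.705556
P_e = (109*66 + 71*114) / 32400 = 0.471852
kappa = (P_o - P_e) / (1 - P_e)
kappa = (0.705556 - 0.471852) / (1 - 0.471852)
kappa = 0.4425

0.4425


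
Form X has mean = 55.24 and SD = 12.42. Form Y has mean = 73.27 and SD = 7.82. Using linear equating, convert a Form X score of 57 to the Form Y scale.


slope = SD_Y / SD_X = 7.82 / 12.42 ~ 0.6296
intercept = mean_Y - slope * mean_X = 73.27 - (7.82 / 12.42) * 55.24 ~ 38.4893
Y = slope * X + intercept. To avoid rounding drift from the rounded slope/intercept, evaluate the equivalent form Y = mean_Y + SD_Y * (X - mean_X) / SD_X at full precision:
Y = 73.27 + 7.82 * (57 - 55.24) / 12.42
Y = 73.27 + 7.82 * 1.76 / 12.42
Y = 73.27 + 13.7632 / 12.42
Y = 73.27 + 1.1081
Y = 74.3781

74.3781


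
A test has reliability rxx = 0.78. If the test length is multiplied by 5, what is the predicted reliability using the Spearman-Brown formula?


r_new = (n * rxx) / (1 + (n-1) * rxx)
r_new = (5 * 0.78) / (1 + 4 * 0.78)
r_new = 3.9 / 4.12
r_new = 0.9466

0.9466


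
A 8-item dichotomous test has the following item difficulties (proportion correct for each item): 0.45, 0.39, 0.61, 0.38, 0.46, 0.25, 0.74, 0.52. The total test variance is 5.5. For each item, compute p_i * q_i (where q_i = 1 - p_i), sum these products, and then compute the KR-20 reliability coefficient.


For each item, compute p_i * q_i:
  Item 1: 0.45 * 0.55 = 0.2475
  Item 2: 0.39 * 0.61 = 0.2379
  Item 3: 0.61 * 0.39 = 0.2379
  Item 4: 0.38 * 0.62 = 0.2356
  Item 5: 0.46 * 0.54 = 0.2484
  Item 6: 0.25 * 0.75 = 0.1875
  Item 7: 0.74 * 0.26 = 0.1924
  Item 8: 0.52 * 0.48 = 0.2496
Sum(p_i * q_i) = 0.2475 + 0.2379 + 0.2379 + 0.2356 + 0.2484 + 0.1875 + 0.1924 + 0.2496 = 1.8368
KR-20 = (k/(k-1)) * (1 - Sum(p_i*q_i) / Var_total)
= (8/7) * (1 - 1.8368/5.5)
= 1.1429 * 0.666
KR-20 = 0.7612

0.7612


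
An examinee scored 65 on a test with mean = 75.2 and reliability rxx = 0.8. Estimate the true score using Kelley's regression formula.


T_est = rxx * X + (1 - rxx) * mean
T_est = 0.8 * 65 + 0.2 * 75.2
T_est = 52.0 + 15.04
T_est = 67.04

67.04


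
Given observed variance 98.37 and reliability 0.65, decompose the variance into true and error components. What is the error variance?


var_true = rxx * var_obs = 0.65 * 98.37 = 63.9405
var_error = var_obs - var_true
var_error = 98.37 - 63.9405
var_error = 34.4295

34.4295


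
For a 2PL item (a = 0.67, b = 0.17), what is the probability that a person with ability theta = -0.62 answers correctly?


a*(theta - b) = 0.67 * (-0.62 - 0.17) = -0.5293
exp(--0.5293) = 1.6977
P = 1 / (1 + 1.6977)
P = 0.3707

0.3707


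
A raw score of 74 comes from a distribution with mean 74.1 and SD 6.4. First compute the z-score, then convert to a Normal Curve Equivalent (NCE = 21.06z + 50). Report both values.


z = (X - mean) / SD = (74 - 74.1) / 6.4
z = -0.1 / 6.4
z = -0.0156
NCE = NCE = 21.06z + 50
Carry z at full precision (z = -0.1 / 6.4) into the conversion:
NCE = 21.06 * (-0.1 / 6.4) + 50 = -2.106 / 6.4 + 50
NCE = -0.3291 + 50
NCE = 49.6709

49.6709


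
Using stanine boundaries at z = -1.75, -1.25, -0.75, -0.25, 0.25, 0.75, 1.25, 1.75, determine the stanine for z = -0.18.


Stanine boundaries: [-1.75, -1.25, -0.75, -0.25, 0.25, 0.75, 1.25, 1.75]
z = -0.18
Check each boundary:
  z >= -1.75 -> could be stanine 2
  z >= -1.25 -> could be stanine 3
  z >= -0.75 -> could be stanine 4
  z >= -0.25 -> could be stanine 5
  z < 0.25
  z < 0.75
  z < 1.25
  z < 1.75
Highest qualifying boundary gives stanine = 5

5


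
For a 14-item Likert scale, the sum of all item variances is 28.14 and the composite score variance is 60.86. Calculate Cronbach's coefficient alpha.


alpha = (k/(k-1)) * (1 - sum(si^2)/s_total^2)
= (14/13) * (1 - 28.14/60.86)
alpha = 0.579

0.579


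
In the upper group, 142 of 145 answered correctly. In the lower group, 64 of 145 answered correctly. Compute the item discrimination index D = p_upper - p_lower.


p_upper = 142/145 = 0.9793
p_lower = 64/145 = 0.4414
D = 0.9793 - 0.4414 = 0.5379

0.5379


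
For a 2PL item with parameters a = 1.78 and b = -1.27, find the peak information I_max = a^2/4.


For 2PL, max info at theta = b = -1.27
I_max = a^2 / 4 = 1.78^2 / 4
= 3.1684 / 4
I_max = 0.7921

0.7921


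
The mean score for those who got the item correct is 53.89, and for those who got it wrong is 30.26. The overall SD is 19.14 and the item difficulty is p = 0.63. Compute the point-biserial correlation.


q = 1 - p = 0.37
rpb = ((M1 - M0) / SD) * sqrt(p * q)
rpb = ((53.89 - 30.26) / 19.14) * sqrt(0.63 * 0.37)
rpb = 0.5961

0.5961


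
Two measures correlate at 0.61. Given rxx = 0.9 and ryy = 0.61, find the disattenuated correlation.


r_corrected = rxy / sqrt(rxx * ryy)
= 0.61 / sqrt(0.9 * 0.61)
= 0.61 / sqrt(0.549)
= 0.61 / 0.740945
r_corrected = 0.8233

0.8233


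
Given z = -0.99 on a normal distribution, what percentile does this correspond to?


CDF(z) = 0.5 * (1 + erf(z/sqrt(2)))
erf(-0.7) = -0.6778
CDF = 0.1611
Percentile rank = 0.1611 * 100 = 16.11

16.11


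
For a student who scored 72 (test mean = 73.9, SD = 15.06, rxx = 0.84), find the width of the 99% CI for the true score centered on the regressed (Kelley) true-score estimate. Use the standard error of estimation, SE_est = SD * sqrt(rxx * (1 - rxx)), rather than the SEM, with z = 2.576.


True score estimate = 0.84*72 + 0.16*73.9 = 72.304
SE_est = SD * sqrt(rxx * (1 - rxx)) = 15.06 * sqrt(0.84 * 0.16) = 15.06 * sqrt(0.1344) = 5.521087
CI = T_est +/- z * SE_est, so width = 2 * z * SE_est = 2 * 2.576 * 5.521087
Width = 28.4446

28.4446


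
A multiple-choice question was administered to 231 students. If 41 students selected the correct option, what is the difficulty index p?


Item difficulty p = number correct / total examinees
p = 41 / 231
p = 0.1775

0.1775


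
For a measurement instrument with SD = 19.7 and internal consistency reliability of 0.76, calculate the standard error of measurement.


SEM = SD * sqrt(1 - rxx)
SEM = 19.7 * sqrt(1 - 0.76)
SEM = 19.7 * sqrt(0.24) = 19.7 * 0.489898
SEM = 9.651

9.651


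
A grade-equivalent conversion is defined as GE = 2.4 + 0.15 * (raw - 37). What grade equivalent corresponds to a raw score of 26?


raw - median = 26 - 37 = -11
slope * diff = 0.15 * -11 = -1.65
GE = 2.4 + -1.65
GE = 0.75

0.75


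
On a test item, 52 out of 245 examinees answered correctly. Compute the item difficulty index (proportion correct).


Item difficulty p = number correct / total examinees
p = 52 / 245
p = 0.2122

0.2122


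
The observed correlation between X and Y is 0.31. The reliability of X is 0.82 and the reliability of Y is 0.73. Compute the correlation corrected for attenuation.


r_corrected = rxy / sqrt(rxx * ryy)
= 0.31 / sqrt(0.82 * 0.73)
= 0.31 / sqrt(0.5986)
= 0.31 / 0.773692
r_corrected = 0.4007

0.4007


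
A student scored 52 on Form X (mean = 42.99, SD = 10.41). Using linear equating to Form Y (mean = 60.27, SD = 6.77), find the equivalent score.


slope = SD_Y / SD_X = 6.77 / 10.41 ~ 0.6503
intercept = mean_Y - slope * mean_X = 60.27 - (6.77 / 10.41) * 42.99 ~ 32.312
Y = slope * X + intercept. To avoid rounding drift from the rounded slope/intercept, evaluate the equivalent form Y = mean_Y + SD_Y * (X - mean_X) / SD_X at full precision:
Y = 60.27 + 6.77 * (52 - 42.99) / 10.41
Y = 60.27 + 6.77 * 9.01 / 10.41
Y = 60.27 + 60.9977 / 10.41
Y = 60.27 + 5.8595
Y = 66.1295

66.1295


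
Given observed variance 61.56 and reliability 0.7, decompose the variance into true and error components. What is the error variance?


var_true = rxx * var_obs = 0.7 * 61.56 = 43.092
var_error = var_obs - var_true
var_error = 61.56 - 43.092
var_error = 18.468

18.468


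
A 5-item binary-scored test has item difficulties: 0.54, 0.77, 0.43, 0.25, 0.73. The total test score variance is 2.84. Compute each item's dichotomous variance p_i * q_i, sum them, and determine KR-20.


For each item, compute p_i * q_i:
  Item 1: 0.54 * 0.46 = 0.2484
  Item 2: 0.77 * 0.23 = 0.1771
  Item 3: 0.43 * 0.57 = 0.2451
  Item 4: 0.25 * 0.75 = 0.1875
  Item 5: 0.73 * 0.27 = 0.1971
Sum(p_i * q_i) = 0.2484 + 0.1771 + 0.2451 + 0.1875 + 0.1971 = 1.0552
KR-20 = (k/(k-1)) * (1 - Sum(p_i*q_i) / Var_total)
= (5/4) * (1 - 1.0552/2.84)
= 1.25 * 0.6285
KR-20 = 0.7856

0.7856


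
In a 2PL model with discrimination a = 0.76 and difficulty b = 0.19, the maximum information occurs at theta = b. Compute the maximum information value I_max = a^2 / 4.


For 2PL, max info at theta = b = 0.19
I_max = a^2 / 4 = 0.76^2 / 4
= 0.5776 / 4
I_max = 0.1444

0.1444


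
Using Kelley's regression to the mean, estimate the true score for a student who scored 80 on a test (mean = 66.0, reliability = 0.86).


T_est = rxx * X + (1 - rxx) * mean
T_est = 0.86 * 80 + 0.14 * 66.0
T_est = 68.8 + 9.24
T_est = 78.04

78.04


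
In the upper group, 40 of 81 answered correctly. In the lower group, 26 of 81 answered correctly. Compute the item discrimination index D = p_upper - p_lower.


p_upper = 40/81 = 0.4938
p_lower = 26/81 = 0.321
D = 0.4938 - 0.321 = 0.1728

0.1728


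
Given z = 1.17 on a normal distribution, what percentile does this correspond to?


CDF(z) = 0.5 * (1 + erf(z/sqrt(2)))
erf(0.8273) = 0.758
CDF = 0.879
Percentile rank = 0.879 * 100 = 87.9

87.9


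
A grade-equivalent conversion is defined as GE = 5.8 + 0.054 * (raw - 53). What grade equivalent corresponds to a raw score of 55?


raw - median = 55 - 53 = 2
slope * diff = 0.054 * 2 = 0.108
GE = 5.8 + 0.108
GE = 5.908

5.908


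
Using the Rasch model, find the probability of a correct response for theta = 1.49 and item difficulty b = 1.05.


theta - b = 1.49 - 1.05 = 0.44
exp(-(theta - b)) = exp(-0.44) = 0.644
P = 1 / (1 + 0.644)
P = 0.6083

0.6083


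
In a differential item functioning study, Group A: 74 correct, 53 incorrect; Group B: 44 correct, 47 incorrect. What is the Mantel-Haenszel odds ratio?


Odds_A = 74/53 = 1.3962
Odds_B = 44/47 = 0.9362
OR = Odds_A / Odds_B = 1.3962 / 0.9362
Exactly, OR = (74 * 47) / (53 * 44) = 3478 / 2332
OR = 1.4914

1.4914


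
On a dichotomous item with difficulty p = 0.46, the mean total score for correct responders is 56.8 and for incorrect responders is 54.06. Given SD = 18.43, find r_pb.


q = 1 - p = 0.54
rpb = ((M1 - M0) / SD) * sqrt(p * q)
rpb = ((56.8 - 54.06) / 18.43) * sqrt(0.46 * 0.54)
rpb = 0.0741

0.0741


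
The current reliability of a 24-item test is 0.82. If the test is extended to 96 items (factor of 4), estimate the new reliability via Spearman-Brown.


r_new = (n * rxx) / (1 + (n-1) * rxx)
r_new = (4 * 0.82) / (1 + 3 * 0.82)
r_new = 3.28 / 3.46
r_new = 0.948

0.948


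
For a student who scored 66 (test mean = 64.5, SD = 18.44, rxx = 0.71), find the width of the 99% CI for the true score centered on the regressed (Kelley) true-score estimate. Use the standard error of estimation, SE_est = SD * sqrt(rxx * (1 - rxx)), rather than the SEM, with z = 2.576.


True score estimate = 0.71*66 + 0.29*64.5 = 65.565
SE_est = SD * sqrt(rxx * (1 - rxx)) = 18.44 * sqrt(0.71 * 0.29) = 18.44 * sqrt(0.2059) = 8.367372
CI = T_est +/- z * SE_est, so width = 2 * z * SE_est = 2 * 2.576 * 8.367372
Width = 43.1087

43.1087


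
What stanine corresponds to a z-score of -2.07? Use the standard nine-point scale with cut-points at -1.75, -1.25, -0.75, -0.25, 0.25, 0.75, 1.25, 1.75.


Stanine boundaries: [-1.75, -1.25, -0.75, -0.25, 0.25, 0.75, 1.25, 1.75]
z = -2.07
Check each boundary:
  z < -1.75
  z < -1.25
  z < -0.75
  z < -0.25
  z < 0.25
  z < 0.75
  z < 1.25
  z < 1.75
Highest qualifying boundary gives stanine = 1

1


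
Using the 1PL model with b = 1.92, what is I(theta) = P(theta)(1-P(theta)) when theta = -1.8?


P = 1/(1+exp(-(-1.8-1.92))) = 0.0237
I = P*(1-P) = 0.0237 * 0.9763
I = 0.0231

0.0231


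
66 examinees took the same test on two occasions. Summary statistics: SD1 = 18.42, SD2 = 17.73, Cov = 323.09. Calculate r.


r = cov(X,Y) / (SD_X * SD_Y)
r = 323.09 / (18.42 * 17.73)
r = 323.09 / 326.5866
r = 0.9893

0.9893


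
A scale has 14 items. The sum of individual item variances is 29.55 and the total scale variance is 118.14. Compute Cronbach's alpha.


alpha = (k/(k-1)) * (1 - sum(si^2)/s_total^2)
= (14/13) * (1 - 29.55/118.14)
alpha = 0.8076

0.8076


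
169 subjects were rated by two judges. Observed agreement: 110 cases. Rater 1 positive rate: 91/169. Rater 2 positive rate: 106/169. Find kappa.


P_o = 110/169 = 0.650888
P_e = (91*106 + 78*63) / 28561 = 0.509786
kappa = (P_o - P_e) / (1 - P_e)
kappa = (0.650888 - 0.509786) / (1 - 0.509786)
kappa = 0.2878

0.2878


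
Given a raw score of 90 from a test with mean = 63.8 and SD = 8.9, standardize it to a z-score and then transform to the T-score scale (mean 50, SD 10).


z = (X - mean) / SD = (90 - 63.8) / 8.9
z = 26.2 / 8.9
z = 2.9438
T-score = T = 50 + 10z
Carry z at full precision (z = 26.2 / 8.9) into the conversion:
T-score = 50 + 10 * (26.2 / 8.9) = 50 + 262 / 8.9
T-score = 50 + 29.4382
T-score = 79.4382

79.4382


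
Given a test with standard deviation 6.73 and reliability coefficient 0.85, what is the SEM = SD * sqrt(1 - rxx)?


SEM = SD * sqrt(1 - rxx)
SEM = 6.73 * sqrt(1 - 0.85)
SEM = 6.73 * sqrt(0.15) = 6.73 * 0.387298
SEM = 2.6065

2.6065


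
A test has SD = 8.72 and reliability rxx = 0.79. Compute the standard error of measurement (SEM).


SEM = SD * sqrt(1 - rxx)
SEM = 8.72 * sqrt(1 - 0.79)
SEM = 8.72 * sqrt(0.21) = 8.72 * 0.458258
SEM = 3.996

3.996


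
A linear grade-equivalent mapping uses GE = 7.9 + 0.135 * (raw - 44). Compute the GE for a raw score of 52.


raw - median = 52 - 44 = 8
slope * diff = 0.135 * 8 = 1.08
GE = 7.9 + 1.08
GE = 8.98

8.98
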